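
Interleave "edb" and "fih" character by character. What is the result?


Interleaving "edb" and "fih":
  Position 0: 'e' from first, 'f' from second => "ef"
  Position 1: 'd' from first, 'i' from second => "di"
  Position 2: 'b' from first, 'h' from second => "bh"
Result: efdibh

efdibh


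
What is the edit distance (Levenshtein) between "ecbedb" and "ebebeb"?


Computing edit distance: "ecbedb" -> "ebebeb"
DP table:
           e    b    e    b    e    b
      0    1    2    3    4    5    6
  e   1    0    1    2    3    4    5
  c   2    1    1    2    3    4    5
  b   3    2    1    2    2    3    4
  e   4    3    2    1    2    2    3
  d   5    4    3    2    2    3    3
  b   6    5    4    3    2    3    3
Edit distance = dp[6][6] = 3

3


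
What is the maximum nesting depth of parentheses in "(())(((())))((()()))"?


Input: "(())(((())))((()()))"
Tracking depth:
  Position 0 '(': depth becomes 1
  Position 1 '(': depth becomes 2
  Position 2 ')': depth becomes 1
  Position 3 ')': depth becomes 0
  Position 4 '(': depth becomes 1
  Position 5 '(': depth becomes 2
  Position 6 '(': depth becomes 3
  Position 7 '(': depth becomes 4
  Position 8 ')': depth becomes 3
  Position 9 ')': depth becomes 2
  Position 10 ')': depth becomes 1
  Position 11 ')': depth becomes 0
  Position 12 '(': depth becomes 1
  Position 13 '(': depth becomes 2
  Position 14 '(': depth becomes 3
  Position 15 ')': depth becomes 2
  Position 16 '(': depth becomes 3
  Position 17 ')': depth becomes 2
  Position 18 ')': depth becomes 1
  Position 19 ')': depth becomes 0
Maximum depth reached: 4

4


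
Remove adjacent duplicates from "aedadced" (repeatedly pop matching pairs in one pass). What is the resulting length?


Input: aedadced
Stack-based adjacent duplicate removal:
  Read 'a': push. Stack: a
  Read 'e': push. Stack: ae
  Read 'd': push. Stack: aed
  Read 'a': push. Stack: aeda
  Read 'd': push. Stack: aedad
  Read 'c': push. Stack: aedadc
  Read 'e': push. Stack: aedadce
  Read 'd': push. Stack: aedadced
Final stack: "aedadced" (length 8)

8


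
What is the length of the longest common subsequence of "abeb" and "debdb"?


LCS of "abeb" and "debdb"
DP table:
           d    e    b    d    b
      0    0    0    0    0    0
  a   0    0    0    0    0    0
  b   0    0    0    1    1    1
  e   0    0    1    1    1    1
  b   0    0    1    2    2    2
LCS length = dp[4][5] = 2

2


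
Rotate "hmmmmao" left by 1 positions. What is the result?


Input: "hmmmmao", rotate left by 1
First 1 characters: "h"
Remaining characters: "mmmmao"
Concatenate remaining + first: "mmmmao" + "h" = "mmmmaoh"

mmmmaoh


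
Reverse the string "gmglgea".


Input: gmglgea
Reading characters right to left:
  Position 6: 'a'
  Position 5: 'e'
  Position 4: 'g'
  Position 3: 'l'
  Position 2: 'g'
  Position 1: 'm'
  Position 0: 'g'
Reversed: aeglgmg

aeglgmg


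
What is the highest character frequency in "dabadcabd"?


Input: dabadcabd
Character counts:
  'a': 3
  'b': 2
  'c': 1
  'd': 3
Maximum frequency: 3

3


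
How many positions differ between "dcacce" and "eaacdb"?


Comparing "dcacce" and "eaacdb" position by position:
  Position 0: 'd' vs 'e' => DIFFER
  Position 1: 'c' vs 'a' => DIFFER
  Position 2: 'a' vs 'a' => same
  Position 3: 'c' vs 'c' => same
  Position 4: 'c' vs 'd' => DIFFER
  Position 5: 'e' vs 'b' => DIFFER
Positions that differ: 4

4


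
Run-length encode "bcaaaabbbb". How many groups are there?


Input: bcaaaabbbb
Scanning for consecutive runs:
  Group 1: 'b' x 1 (positions 0-0)
  Group 2: 'c' x 1 (positions 1-1)
  Group 3: 'a' x 4 (positions 2-5)
  Group 4: 'b' x 4 (positions 6-9)
Total groups: 4

4


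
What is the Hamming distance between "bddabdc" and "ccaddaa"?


Comparing "bddabdc" and "ccaddaa" position by position:
  Position 0: 'b' vs 'c' => differ
  Position 1: 'd' vs 'c' => differ
  Position 2: 'd' vs 'a' => differ
  Position 3: 'a' vs 'd' => differ
  Position 4: 'b' vs 'd' => differ
  Position 5: 'd' vs 'a' => differ
  Position 6: 'c' vs 'a' => differ
Total differences (Hamming distance): 7

7


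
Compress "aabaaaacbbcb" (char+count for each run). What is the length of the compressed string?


Input: aabaaaacbbcb
Runs:
  'a' x 2 => "a2"
  'b' x 1 => "b1"
  'a' x 4 => "a4"
  'c' x 1 => "c1"
  'b' x 2 => "b2"
  'c' x 1 => "c1"
  'b' x 1 => "b1"
Compressed: "a2b1a4c1b2c1b1"
Compressed length: 14

14


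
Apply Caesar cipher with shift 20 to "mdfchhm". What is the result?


Caesar cipher: shift "mdfchhm" by 20
  'm' (pos 12) + 20 = pos 6 = 'g'
  'd' (pos 3) + 20 = pos 23 = 'x'
  'f' (pos 5) + 20 = pos 25 = 'z'
  'c' (pos 2) + 20 = pos 22 = 'w'
  'h' (pos 7) + 20 = pos 1 = 'b'
  'h' (pos 7) + 20 = pos 1 = 'b'
  'm' (pos 12) + 20 = pos 6 = 'g'
Result: gxzwbbg

gxzwbbg


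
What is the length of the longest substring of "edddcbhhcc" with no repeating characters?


Input: "edddcbhhcc"
Sliding window (track last position of each char):
  Position 0 ('e'): window [0,0] length 1 -- new best
  Position 1 ('d'): window [0,1] length 2 -- new best
  Position 2 ('d'): repeat (last at 1), move window start to 2
  Position 2 ('d'): window [2,2] length 1
  Position 3 ('d'): repeat (last at 2), move window start to 3
  Position 3 ('d'): window [3,3] length 1
  Position 4 ('c'): window [3,4] length 2
  Position 5 ('b'): window [3,5] length 3 -- new best
  Position 6 ('h'): window [3,6] length 4 -- new best
  Position 7 ('h'): repeat (last at 6), move window start to 7
  Position 7 ('h'): window [7,7] length 1
  Position 8 ('c'): window [7,8] length 2
  Position 9 ('c'): repeat (last at 8), move window start to 9
  Position 9 ('c'): window [9,9] length 1
Longest substring with no repeats: "dcbh" with length 4

4


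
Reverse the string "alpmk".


Input: alpmk
Reading characters right to left:
  Position 4: 'k'
  Position 3: 'm'
  Position 2: 'p'
  Position 1: 'l'
  Position 0: 'a'
Reversed: kmpla

kmpla


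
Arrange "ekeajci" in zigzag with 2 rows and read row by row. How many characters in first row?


Zigzag "ekeajci" into 2 rows:
Placing characters:
  'e' => row 0
  'k' => row 1
  'e' => row 0
  'a' => row 1
  'j' => row 0
  'c' => row 1
  'i' => row 0
Rows:
  Row 0: "eeji"
  Row 1: "kac"
First row length: 4

4


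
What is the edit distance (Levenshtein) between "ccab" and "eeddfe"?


Computing edit distance: "ccab" -> "eeddfe"
DP table:
           e    e    d    d    f    e
      0    1    2    3    4    5    6
  c   1    1    2    3    4    5    6
  c   2    2    2    3    4    5    6
  a   3    3    3    3    4    5    6
  b   4    4    4    4    4    5    6
Edit distance = dp[4][6] = 6

6


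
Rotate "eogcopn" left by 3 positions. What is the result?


Input: "eogcopn", rotate left by 3
First 3 characters: "eog"
Remaining characters: "copn"
Concatenate remaining + first: "copn" + "eog" = "copneog"

copneog


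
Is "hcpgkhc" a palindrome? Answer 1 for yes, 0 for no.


Input: hcpgkhc
Reversed: chkgpch
  Compare pos 0 ('h') with pos 6 ('c'): MISMATCH
  Compare pos 1 ('c') with pos 5 ('h'): MISMATCH
  Compare pos 2 ('p') with pos 4 ('k'): MISMATCH
Result: not a palindrome

0


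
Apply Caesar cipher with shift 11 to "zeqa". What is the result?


Caesar cipher: shift "zeqa" by 11
  'z' (pos 25) + 11 = pos 10 = 'k'
  'e' (pos 4) + 11 = pos 15 = 'p'
  'q' (pos 16) + 11 = pos 1 = 'b'
  'a' (pos 0) + 11 = pos 11 = 'l'
Result: kpbl

kpbl


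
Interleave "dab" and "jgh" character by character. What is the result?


Interleaving "dab" and "jgh":
  Position 0: 'd' from first, 'j' from second => "dj"
  Position 1: 'a' from first, 'g' from second => "ag"
  Position 2: 'b' from first, 'h' from second => "bh"
Result: djagbh

djagbh


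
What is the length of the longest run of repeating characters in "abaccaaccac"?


Input: "abaccaaccac"
Scanning for longest run:
  Position 1 ('b'): new char, reset run to 1
  Position 2 ('a'): new char, reset run to 1
  Position 3 ('c'): new char, reset run to 1
  Position 4 ('c'): continues run of 'c', length=2
  Position 5 ('a'): new char, reset run to 1
  Position 6 ('a'): continues run of 'a', length=2
  Position 7 ('c'): new char, reset run to 1
  Position 8 ('c'): continues run of 'c', length=2
  Position 9 ('a'): new char, reset run to 1
  Position 10 ('c'): new char, reset run to 1
Longest run: 'c' with length 2

2


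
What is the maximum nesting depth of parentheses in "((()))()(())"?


Input: "((()))()(())"
Tracking depth:
  Position 0 '(': depth becomes 1
  Position 1 '(': depth becomes 2
  Position 2 '(': depth becomes 3
  Position 3 ')': depth becomes 2
  Position 4 ')': depth becomes 1
  Position 5 ')': depth becomes 0
  Position 6 '(': depth becomes 1
  Position 7 ')': depth becomes 0
  Position 8 '(': depth becomes 1
  Position 9 '(': depth becomes 2
  Position 10 ')': depth becomes 1
  Position 11 ')': depth becomes 0
Maximum depth reached: 3

3


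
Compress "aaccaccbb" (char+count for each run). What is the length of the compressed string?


Input: aaccaccbb
Runs:
  'a' x 2 => "a2"
  'c' x 2 => "c2"
  'a' x 1 => "a1"
  'c' x 2 => "c2"
  'b' x 2 => "b2"
Compressed: "a2c2a1c2b2"
Compressed length: 10

10


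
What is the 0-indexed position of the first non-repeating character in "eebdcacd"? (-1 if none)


Input: eebdcacd
Character frequencies:
  'a': 1
  'b': 1
  'c': 2
  'd': 2
  'e': 2
Scanning left to right for freq == 1:
  Position 0 ('e'): freq=2, skip
  Position 1 ('e'): freq=2, skip
  Position 2 ('b'): unique! => answer = 2

2


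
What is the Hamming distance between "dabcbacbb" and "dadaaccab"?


Comparing "dabcbacbb" and "dadaaccab" position by position:
  Position 0: 'd' vs 'd' => same
  Position 1: 'a' vs 'a' => same
  Position 2: 'b' vs 'd' => differ
  Position 3: 'c' vs 'a' => differ
  Position 4: 'b' vs 'a' => differ
  Position 5: 'a' vs 'c' => differ
  Position 6: 'c' vs 'c' => same
  Position 7: 'b' vs 'a' => differ
  Position 8: 'b' vs 'b' => same
Total differences (Hamming distance): 5

5


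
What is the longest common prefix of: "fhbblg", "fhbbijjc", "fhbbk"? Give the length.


Words: fhbblg, fhbbijjc, fhbbk
  Position 0: all 'f' => match
  Position 1: all 'h' => match
  Position 2: all 'b' => match
  Position 3: all 'b' => match
  Position 4: ('l', 'i', 'k') => mismatch, stop
LCP = "fhbb" (length 4)

4


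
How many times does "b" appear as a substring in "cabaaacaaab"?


Searching for "b" in "cabaaacaaab"
Scanning each position:
  Position 0: "c" => no
  Position 1: "a" => no
  Position 2: "b" => MATCH
  Position 3: "a" => no
  Position 4: "a" => no
  Position 5: "a" => no
  Position 6: "c" => no
  Position 7: "a" => no
  Position 8: "a" => no
  Position 9: "a" => no
  Position 10: "b" => MATCH
Total occurrences: 2

2


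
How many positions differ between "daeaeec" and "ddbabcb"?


Comparing "daeaeec" and "ddbabcb" position by position:
  Position 0: 'd' vs 'd' => same
  Position 1: 'a' vs 'd' => DIFFER
  Position 2: 'e' vs 'b' => DIFFER
  Position 3: 'a' vs 'a' => same
  Position 4: 'e' vs 'b' => DIFFER
  Position 5: 'e' vs 'c' => DIFFER
  Position 6: 'c' vs 'b' => DIFFER
Positions that differ: 5

5


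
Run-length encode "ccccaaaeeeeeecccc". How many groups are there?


Input: ccccaaaeeeeeecccc
Scanning for consecutive runs:
  Group 1: 'c' x 4 (positions 0-3)
  Group 2: 'a' x 3 (positions 4-6)
  Group 3: 'e' x 6 (positions 7-12)
  Group 4: 'c' x 4 (positions 13-16)
Total groups: 4

4


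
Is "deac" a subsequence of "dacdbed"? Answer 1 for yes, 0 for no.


Check if "deac" is a subsequence of "dacdbed"
Greedy scan:
  Position 0 ('d'): matches sub[0] = 'd'
  Position 1 ('a'): no match needed
  Position 2 ('c'): no match needed
  Position 3 ('d'): no match needed
  Position 4 ('b'): no match needed
  Position 5 ('e'): matches sub[1] = 'e'
  Position 6 ('d'): no match needed
Only matched 2/4 characters => not a subsequence

0


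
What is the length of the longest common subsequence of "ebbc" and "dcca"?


LCS of "ebbc" and "dcca"
DP table:
           d    c    c    a
      0    0    0    0    0
  e   0    0    0    0    0
  b   0    0    0    0    0
  b   0    0    0    0    0
  c   0    0    1    1    1
LCS length = dp[4][4] = 1

1


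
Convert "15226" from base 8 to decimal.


Input: "15226" in base 8
Positional expansion:
  Digit '1' (value 1) x 8^4 = 4096
  Digit '5' (value 5) x 8^3 = 2560
  Digit '2' (value 2) x 8^2 = 128
  Digit '2' (value 2) x 8^1 = 16
  Digit '6' (value 6) x 8^0 = 6
Sum = 6806

6806


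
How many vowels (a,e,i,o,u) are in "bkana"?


Input: bkana
Checking each character:
  'b' at position 0: consonant
  'k' at position 1: consonant
  'a' at position 2: vowel (running total: 1)
  'n' at position 3: consonant
  'a' at position 4: vowel (running total: 2)
Total vowels: 2

2


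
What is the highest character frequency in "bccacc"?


Input: bccacc
Character counts:
  'a': 1
  'b': 1
  'c': 4
Maximum frequency: 4

4


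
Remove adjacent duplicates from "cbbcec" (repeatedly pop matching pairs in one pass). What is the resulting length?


Input: cbbcec
Stack-based adjacent duplicate removal:
  Read 'c': push. Stack: c
  Read 'b': push. Stack: cb
  Read 'b': matches stack top 'b' => pop. Stack: c
  Read 'c': matches stack top 'c' => pop. Stack: (empty)
  Read 'e': push. Stack: e
  Read 'c': push. Stack: ec
Final stack: "ec" (length 2)

2


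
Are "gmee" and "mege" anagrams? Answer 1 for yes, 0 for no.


Strings: "gmee", "mege"
Sorted first:  eegm
Sorted second: eegm
Sorted forms match => anagrams

1


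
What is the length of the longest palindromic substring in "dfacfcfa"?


Input: "dfacfcfa"
Checking substrings for palindromes:
  [3:6] "cfc" (len 3) => palindrome
  [4:7] "fcf" (len 3) => palindrome
Longest palindromic substring: "cfc" with length 3

3


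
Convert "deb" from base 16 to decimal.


Input: "deb" in base 16
Positional expansion:
  Digit 'd' (value 13) x 16^2 = 3328
  Digit 'e' (value 14) x 16^1 = 224
  Digit 'b' (value 11) x 16^0 = 11
Sum = 3563

3563


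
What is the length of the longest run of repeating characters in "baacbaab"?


Input: "baacbaab"
Scanning for longest run:
  Position 1 ('a'): new char, reset run to 1
  Position 2 ('a'): continues run of 'a', length=2
  Position 3 ('c'): new char, reset run to 1
  Position 4 ('b'): new char, reset run to 1
  Position 5 ('a'): new char, reset run to 1
  Position 6 ('a'): continues run of 'a', length=2
  Position 7 ('b'): new char, reset run to 1
Longest run: 'a' with length 2

2


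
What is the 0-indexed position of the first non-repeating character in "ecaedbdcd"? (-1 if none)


Input: ecaedbdcd
Character frequencies:
  'a': 1
  'b': 1
  'c': 2
  'd': 3
  'e': 2
Scanning left to right for freq == 1:
  Position 0 ('e'): freq=2, skip
  Position 1 ('c'): freq=2, skip
  Position 2 ('a'): unique! => answer = 2

2


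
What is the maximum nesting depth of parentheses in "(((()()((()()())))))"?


Input: "(((()()((()()())))))"
Tracking depth:
  Position 0 '(': depth becomes 1
  Position 1 '(': depth becomes 2
  Position 2 '(': depth becomes 3
  Position 3 '(': depth becomes 4
  Position 4 ')': depth becomes 3
  Position 5 '(': depth becomes 4
  Position 6 ')': depth becomes 3
  Position 7 '(': depth becomes 4
  Position 8 '(': depth becomes 5
  Position 9 '(': depth becomes 6
  Position 10 ')': depth becomes 5
  Position 11 '(': depth becomes 6
  Position 12 ')': depth becomes 5
  Position 13 '(': depth becomes 6
  Position 14 ')': depth becomes 5
  Position 15 ')': depth becomes 4
  Position 16 ')': depth becomes 3
  Position 17 ')': depth becomes 2
  Position 18 ')': depth becomes 1
  Position 19 ')': depth becomes 0
Maximum depth reached: 6

6


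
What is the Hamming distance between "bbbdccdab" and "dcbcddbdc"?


Comparing "bbbdccdab" and "dcbcddbdc" position by position:
  Position 0: 'b' vs 'd' => differ
  Position 1: 'b' vs 'c' => differ
  Position 2: 'b' vs 'b' => same
  Position 3: 'd' vs 'c' => differ
  Position 4: 'c' vs 'd' => differ
  Position 5: 'c' vs 'd' => differ
  Position 6: 'd' vs 'b' => differ
  Position 7: 'a' vs 'd' => differ
  Position 8: 'b' vs 'c' => differ
Total differences (Hamming distance): 8

8


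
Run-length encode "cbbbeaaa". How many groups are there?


Input: cbbbeaaa
Scanning for consecutive runs:
  Group 1: 'c' x 1 (positions 0-0)
  Group 2: 'b' x 3 (positions 1-3)
  Group 3: 'e' x 1 (positions 4-4)
  Group 4: 'a' x 3 (positions 5-7)
Total groups: 4

4


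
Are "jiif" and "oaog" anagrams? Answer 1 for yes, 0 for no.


Strings: "jiif", "oaog"
Sorted first:  fiij
Sorted second: agoo
Differ at position 0: 'f' vs 'a' => not anagrams

0


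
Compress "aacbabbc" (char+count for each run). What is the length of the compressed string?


Input: aacbabbc
Runs:
  'a' x 2 => "a2"
  'c' x 1 => "c1"
  'b' x 1 => "b1"
  'a' x 1 => "a1"
  'b' x 2 => "b2"
  'c' x 1 => "c1"
Compressed: "a2c1b1a1b2c1"
Compressed length: 12

12


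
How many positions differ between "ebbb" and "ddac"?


Comparing "ebbb" and "ddac" position by position:
  Position 0: 'e' vs 'd' => DIFFER
  Position 1: 'b' vs 'd' => DIFFER
  Position 2: 'b' vs 'a' => DIFFER
  Position 3: 'b' vs 'c' => DIFFER
Positions that differ: 4

4


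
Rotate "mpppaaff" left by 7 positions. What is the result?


Input: "mpppaaff", rotate left by 7
First 7 characters: "mpppaaf"
Remaining characters: "f"
Concatenate remaining + first: "f" + "mpppaaf" = "fmpppaaf"

fmpppaaf


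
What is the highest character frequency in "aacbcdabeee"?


Input: aacbcdabeee
Character counts:
  'a': 3
  'b': 2
  'c': 2
  'd': 1
  'e': 3
Maximum frequency: 3

3


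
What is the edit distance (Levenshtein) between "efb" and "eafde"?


Computing edit distance: "efb" -> "eafde"
DP table:
           e    a    f    d    e
      0    1    2    3    4    5
  e   1    0    1    2    3    4
  f   2    1    1    1    2    3
  b   3    2    2    2    2    3
Edit distance = dp[3][5] = 3

3


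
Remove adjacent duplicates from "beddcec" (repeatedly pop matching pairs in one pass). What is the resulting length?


Input: beddcec
Stack-based adjacent duplicate removal:
  Read 'b': push. Stack: b
  Read 'e': push. Stack: be
  Read 'd': push. Stack: bed
  Read 'd': matches stack top 'd' => pop. Stack: be
  Read 'c': push. Stack: bec
  Read 'e': push. Stack: bece
  Read 'c': push. Stack: becec
Final stack: "becec" (length 5)

5


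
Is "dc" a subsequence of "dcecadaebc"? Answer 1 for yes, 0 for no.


Check if "dc" is a subsequence of "dcecadaebc"
Greedy scan:
  Position 0 ('d'): matches sub[0] = 'd'
  Position 1 ('c'): matches sub[1] = 'c'
  Position 2 ('e'): no match needed
  Position 3 ('c'): no match needed
  Position 4 ('a'): no match needed
  Position 5 ('d'): no match needed
  Position 6 ('a'): no match needed
  Position 7 ('e'): no match needed
  Position 8 ('b'): no match needed
  Position 9 ('c'): no match needed
All 2 characters matched => is a subsequence

1


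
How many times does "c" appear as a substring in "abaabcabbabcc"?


Searching for "c" in "abaabcabbabcc"
Scanning each position:
  Position 0: "a" => no
  Position 1: "b" => no
  Position 2: "a" => no
  Position 3: "a" => no
  Position 4: "b" => no
  Position 5: "c" => MATCH
  Position 6: "a" => no
  Position 7: "b" => no
  Position 8: "b" => no
  Position 9: "a" => no
  Position 10: "b" => no
  Position 11: "c" => MATCH
  Position 12: "c" => MATCH
Total occurrences: 3

3


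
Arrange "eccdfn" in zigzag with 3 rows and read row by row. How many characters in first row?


Zigzag "eccdfn" into 3 rows:
Placing characters:
  'e' => row 0
  'c' => row 1
  'c' => row 2
  'd' => row 1
  'f' => row 0
  'n' => row 1
Rows:
  Row 0: "ef"
  Row 1: "cdn"
  Row 2: "c"
First row length: 2

2


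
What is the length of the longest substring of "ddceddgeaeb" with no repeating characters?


Input: "ddceddgeaeb"
Sliding window (track last position of each char):
  Position 0 ('d'): window [0,0] length 1 -- new best
  Position 1 ('d'): repeat (last at 0), move window start to 1
  Position 1 ('d'): window [1,1] length 1
  Position 2 ('c'): window [1,2] length 2 -- new best
  Position 3 ('e'): window [1,3] length 3 -- new best
  Position 4 ('d'): repeat (last at 1), move window start to 2
  Position 4 ('d'): window [2,4] length 3
  Position 5 ('d'): repeat (last at 4), move window start to 5
  Position 5 ('d'): window [5,5] length 1
  Position 6 ('g'): window [5,6] length 2
  Position 7 ('e'): window [5,7] length 3
  Position 8 ('a'): window [5,8] length 4 -- new best
  Position 9 ('e'): repeat (last at 7), move window start to 8
  Position 9 ('e'): window [8,9] length 2
  Position 10 ('b'): window [8,10] length 3
Longest substring with no repeats: "dgea" with length 4

4


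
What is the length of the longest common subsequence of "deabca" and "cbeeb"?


LCS of "deabca" and "cbeeb"
DP table:
           c    b    e    e    b
      0    0    0    0    0    0
  d   0    0    0    0    0    0
  e   0    0    0    1    1    1
  a   0    0    0    1    1    1
  b   0    0    1    1    1    2
  c   0    1    1    1    1    2
  a   0    1    1    1    1    2
LCS length = dp[6][5] = 2

2


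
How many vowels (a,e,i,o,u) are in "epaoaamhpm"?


Input: epaoaamhpm
Checking each character:
  'e' at position 0: vowel (running total: 1)
  'p' at position 1: consonant
  'a' at position 2: vowel (running total: 2)
  'o' at position 3: vowel (running total: 3)
  'a' at position 4: vowel (running total: 4)
  'a' at position 5: vowel (running total: 5)
  'm' at position 6: consonant
  'h' at position 7: consonant
  'p' at position 8: consonant
  'm' at position 9: consonant
Total vowels: 5

5


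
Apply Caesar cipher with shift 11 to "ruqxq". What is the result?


Caesar cipher: shift "ruqxq" by 11
  'r' (pos 17) + 11 = pos 2 = 'c'
  'u' (pos 20) + 11 = pos 5 = 'f'
  'q' (pos 16) + 11 = pos 1 = 'b'
  'x' (pos 23) + 11 = pos 8 = 'i'
  'q' (pos 16) + 11 = pos 1 = 'b'
Result: cfbib

cfbib


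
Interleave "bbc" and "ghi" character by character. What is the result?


Interleaving "bbc" and "ghi":
  Position 0: 'b' from first, 'g' from second => "bg"
  Position 1: 'b' from first, 'h' from second => "bh"
  Position 2: 'c' from first, 'i' from second => "ci"
Result: bgbhci

bgbhci


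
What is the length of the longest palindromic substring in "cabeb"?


Input: "cabeb"
Checking substrings for palindromes:
  [2:5] "beb" (len 3) => palindrome
Longest palindromic substring: "beb" with length 3

3


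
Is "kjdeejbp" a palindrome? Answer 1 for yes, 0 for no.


Input: kjdeejbp
Reversed: pbjeedjk
  Compare pos 0 ('k') with pos 7 ('p'): MISMATCH
  Compare pos 1 ('j') with pos 6 ('b'): MISMATCH
  Compare pos 2 ('d') with pos 5 ('j'): MISMATCH
  Compare pos 3 ('e') with pos 4 ('e'): match
Result: not a palindrome

0


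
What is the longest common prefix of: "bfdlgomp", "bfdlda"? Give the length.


Words: bfdlgomp, bfdlda
  Position 0: all 'b' => match
  Position 1: all 'f' => match
  Position 2: all 'd' => match
  Position 3: all 'l' => match
  Position 4: ('g', 'd') => mismatch, stop
LCP = "bfdl" (length 4)

4


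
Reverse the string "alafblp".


Input: alafblp
Reading characters right to left:
  Position 6: 'p'
  Position 5: 'l'
  Position 4: 'b'
  Position 3: 'f'
  Position 2: 'a'
  Position 1: 'l'
  Position 0: 'a'
Reversed: plbfala

plbfala


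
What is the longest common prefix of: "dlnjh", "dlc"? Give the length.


Words: dlnjh, dlc
  Position 0: all 'd' => match
  Position 1: all 'l' => match
  Position 2: ('n', 'c') => mismatch, stop
LCP = "dl" (length 2)

2


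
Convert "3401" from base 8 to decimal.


Input: "3401" in base 8
Positional expansion:
  Digit '3' (value 3) x 8^3 = 1536
  Digit '4' (value 4) x 8^2 = 256
  Digit '0' (value 0) x 8^1 = 0
  Digit '1' (value 1) x 8^0 = 1
Sum = 1793

1793


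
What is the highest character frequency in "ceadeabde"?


Input: ceadeabde
Character counts:
  'a': 2
  'b': 1
  'c': 1
  'd': 2
  'e': 3
Maximum frequency: 3

3


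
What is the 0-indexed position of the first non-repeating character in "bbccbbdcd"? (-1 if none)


Input: bbccbbdcd
Character frequencies:
  'b': 4
  'c': 3
  'd': 2
Scanning left to right for freq == 1:
  Position 0 ('b'): freq=4, skip
  Position 1 ('b'): freq=4, skip
  Position 2 ('c'): freq=3, skip
  Position 3 ('c'): freq=3, skip
  Position 4 ('b'): freq=4, skip
  Position 5 ('b'): freq=4, skip
  Position 6 ('d'): freq=2, skip
  Position 7 ('c'): freq=3, skip
  Position 8 ('d'): freq=2, skip
  No unique character found => answer = -1

-1


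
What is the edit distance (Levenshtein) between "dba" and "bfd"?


Computing edit distance: "dba" -> "bfd"
DP table:
           b    f    d
      0    1    2    3
  d   1    1    2    2
  b   2    1    2    3
  a   3    2    2    3
Edit distance = dp[3][3] = 3

3


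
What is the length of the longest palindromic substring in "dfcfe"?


Input: "dfcfe"
Checking substrings for palindromes:
  [1:4] "fcf" (len 3) => palindrome
Longest palindromic substring: "fcf" with length 3

3


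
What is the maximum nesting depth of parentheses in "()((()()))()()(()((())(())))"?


Input: "()((()()))()()(()((())(())))"
Tracking depth:
  Position 0 '(': depth becomes 1
  Position 1 ')': depth becomes 0
  Position 2 '(': depth becomes 1
  Position 3 '(': depth becomes 2
  Position 4 '(': depth becomes 3
  Position 5 ')': depth becomes 2
  Position 6 '(': depth becomes 3
  Position 7 ')': depth becomes 2
  Position 8 ')': depth becomes 1
  Position 9 ')': depth becomes 0
  Position 10 '(': depth becomes 1
  Position 11 ')': depth becomes 0
  Position 12 '(': depth becomes 1
  Position 13 ')': depth becomes 0
  Position 14 '(': depth becomes 1
  Position 15 '(': depth becomes 2
  Position 16 ')': depth becomes 1
  Position 17 '(': depth becomes 2
  Position 18 '(': depth becomes 3
  Position 19 '(': depth becomes 4
  Position 20 ')': depth becomes 3
  Position 21 ')': depth becomes 2
  Position 22 '(': depth becomes 3
  Position 23 '(': depth becomes 4
  Position 24 ')': depth becomes 3
  Position 25 ')': depth becomes 2
  Position 26 ')': depth becomes 1
  Position 27 ')': depth becomes 0
Maximum depth reached: 4

4


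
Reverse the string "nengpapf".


Input: nengpapf
Reading characters right to left:
  Position 7: 'f'
  Position 6: 'p'
  Position 5: 'a'
  Position 4: 'p'
  Position 3: 'g'
  Position 2: 'n'
  Position 1: 'e'
  Position 0: 'n'
Reversed: fpapgnen

fpapgnen


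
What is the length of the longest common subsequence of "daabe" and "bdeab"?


LCS of "daabe" and "bdeab"
DP table:
           b    d    e    a    b
      0    0    0    0    0    0
  d   0    0    1    1    1    1
  a   0    0    1    1    2    2
  a   0    0    1    1    2    2
  b   0    1    1    1    2    3
  e   0    1    1    2    2    3
LCS length = dp[5][5] = 3

3


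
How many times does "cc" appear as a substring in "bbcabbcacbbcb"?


Searching for "cc" in "bbcabbcacbbcb"
Scanning each position:
  Position 0: "bb" => no
  Position 1: "bc" => no
  Position 2: "ca" => no
  Position 3: "ab" => no
  Position 4: "bb" => no
  Position 5: "bc" => no
  Position 6: "ca" => no
  Position 7: "ac" => no
  Position 8: "cb" => no
  Position 9: "bb" => no
  Position 10: "bc" => no
  Position 11: "cb" => no
Total occurrences: 0

0


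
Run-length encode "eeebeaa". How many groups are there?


Input: eeebeaa
Scanning for consecutive runs:
  Group 1: 'e' x 3 (positions 0-2)
  Group 2: 'b' x 1 (positions 3-3)
  Group 3: 'e' x 1 (positions 4-4)
  Group 4: 'a' x 2 (positions 5-6)
Total groups: 4

4


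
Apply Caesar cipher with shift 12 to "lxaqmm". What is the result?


Caesar cipher: shift "lxaqmm" by 12
  'l' (pos 11) + 12 = pos 23 = 'x'
  'x' (pos 23) + 12 = pos 9 = 'j'
  'a' (pos 0) + 12 = pos 12 = 'm'
  'q' (pos 16) + 12 = pos 2 = 'c'
  'm' (pos 12) + 12 = pos 24 = 'y'
  'm' (pos 12) + 12 = pos 24 = 'y'
Result: xjmcyy

xjmcyy


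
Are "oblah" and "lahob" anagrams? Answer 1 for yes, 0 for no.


Strings: "oblah", "lahob"
Sorted first:  abhlo
Sorted second: abhlo
Sorted forms match => anagrams

1


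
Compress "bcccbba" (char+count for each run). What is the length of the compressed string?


Input: bcccbba
Runs:
  'b' x 1 => "b1"
  'c' x 3 => "c3"
  'b' x 2 => "b2"
  'a' x 1 => "a1"
Compressed: "b1c3b2a1"
Compressed length: 8

8


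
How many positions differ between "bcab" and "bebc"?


Comparing "bcab" and "bebc" position by position:
  Position 0: 'b' vs 'b' => same
  Position 1: 'c' vs 'e' => DIFFER
  Position 2: 'a' vs 'b' => DIFFER
  Position 3: 'b' vs 'c' => DIFFER
Positions that differ: 3

3


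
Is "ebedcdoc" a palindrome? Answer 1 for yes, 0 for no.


Input: ebedcdoc
Reversed: codcdebe
  Compare pos 0 ('e') with pos 7 ('c'): MISMATCH
  Compare pos 1 ('b') with pos 6 ('o'): MISMATCH
  Compare pos 2 ('e') with pos 5 ('d'): MISMATCH
  Compare pos 3 ('d') with pos 4 ('c'): MISMATCH
Result: not a palindrome

0


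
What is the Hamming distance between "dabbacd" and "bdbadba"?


Comparing "dabbacd" and "bdbadba" position by position:
  Position 0: 'd' vs 'b' => differ
  Position 1: 'a' vs 'd' => differ
  Position 2: 'b' vs 'b' => same
  Position 3: 'b' vs 'a' => differ
  Position 4: 'a' vs 'd' => differ
  Position 5: 'c' vs 'b' => differ
  Position 6: 'd' vs 'a' => differ
Total differences (Hamming distance): 6

6


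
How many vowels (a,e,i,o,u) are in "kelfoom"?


Input: kelfoom
Checking each character:
  'k' at position 0: consonant
  'e' at position 1: vowel (running total: 1)
  'l' at position 2: consonant
  'f' at position 3: consonant
  'o' at position 4: vowel (running total: 2)
  'o' at position 5: vowel (running total: 3)
  'm' at position 6: consonant
Total vowels: 3

3


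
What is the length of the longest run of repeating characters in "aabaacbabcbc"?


Input: "aabaacbabcbc"
Scanning for longest run:
  Position 1 ('a'): continues run of 'a', length=2
  Position 2 ('b'): new char, reset run to 1
  Position 3 ('a'): new char, reset run to 1
  Position 4 ('a'): continues run of 'a', length=2
  Position 5 ('c'): new char, reset run to 1
  Position 6 ('b'): new char, reset run to 1
  Position 7 ('a'): new char, reset run to 1
  Position 8 ('b'): new char, reset run to 1
  Position 9 ('c'): new char, reset run to 1
  Position 10 ('b'): new char, reset run to 1
  Position 11 ('c'): new char, reset run to 1
Longest run: 'a' with length 2

2


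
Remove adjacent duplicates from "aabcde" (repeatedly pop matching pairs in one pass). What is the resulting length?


Input: aabcde
Stack-based adjacent duplicate removal:
  Read 'a': push. Stack: a
  Read 'a': matches stack top 'a' => pop. Stack: (empty)
  Read 'b': push. Stack: b
  Read 'c': push. Stack: bc
  Read 'd': push. Stack: bcd
  Read 'e': push. Stack: bcde
Final stack: "bcde" (length 4)

4


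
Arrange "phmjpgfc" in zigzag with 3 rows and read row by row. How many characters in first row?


Zigzag "phmjpgfc" into 3 rows:
Placing characters:
  'p' => row 0
  'h' => row 1
  'm' => row 2
  'j' => row 1
  'p' => row 0
  'g' => row 1
  'f' => row 2
  'c' => row 1
Rows:
  Row 0: "pp"
  Row 1: "hjgc"
  Row 2: "mf"
First row length: 2

2


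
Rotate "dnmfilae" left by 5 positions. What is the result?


Input: "dnmfilae", rotate left by 5
First 5 characters: "dnmfi"
Remaining characters: "lae"
Concatenate remaining + first: "lae" + "dnmfi" = "laednmfi"

laednmfi


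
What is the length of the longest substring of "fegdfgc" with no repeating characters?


Input: "fegdfgc"
Sliding window (track last position of each char):
  Position 0 ('f'): window [0,0] length 1 -- new best
  Position 1 ('e'): window [0,1] length 2 -- new best
  Position 2 ('g'): window [0,2] length 3 -- new best
  Position 3 ('d'): window [0,3] length 4 -- new best
  Position 4 ('f'): repeat (last at 0), move window start to 1
  Position 4 ('f'): window [1,4] length 4
  Position 5 ('g'): repeat (last at 2), move window start to 3
  Position 5 ('g'): window [3,5] length 3
  Position 6 ('c'): window [3,6] length 4
Longest substring with no repeats: "fegd" with length 4

4


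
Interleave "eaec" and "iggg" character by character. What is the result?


Interleaving "eaec" and "iggg":
  Position 0: 'e' from first, 'i' from second => "ei"
  Position 1: 'a' from first, 'g' from second => "ag"
  Position 2: 'e' from first, 'g' from second => "eg"
  Position 3: 'c' from first, 'g' from second => "cg"
Result: eiagegcg

eiagegcg


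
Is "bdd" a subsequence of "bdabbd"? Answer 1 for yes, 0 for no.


Check if "bdd" is a subsequence of "bdabbd"
Greedy scan:
  Position 0 ('b'): matches sub[0] = 'b'
  Position 1 ('d'): matches sub[1] = 'd'
  Position 2 ('a'): no match needed
  Position 3 ('b'): no match needed
  Position 4 ('b'): no match needed
  Position 5 ('d'): matches sub[2] = 'd'
All 3 characters matched => is a subsequence

1


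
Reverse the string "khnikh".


Input: khnikh
Reading characters right to left:
  Position 5: 'h'
  Position 4: 'k'
  Position 3: 'i'
  Position 2: 'n'
  Position 1: 'h'
  Position 0: 'k'
Reversed: hkinhk

hkinhk


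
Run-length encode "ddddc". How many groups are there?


Input: ddddc
Scanning for consecutive runs:
  Group 1: 'd' x 4 (positions 0-3)
  Group 2: 'c' x 1 (positions 4-4)
Total groups: 2

2


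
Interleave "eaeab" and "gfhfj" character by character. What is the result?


Interleaving "eaeab" and "gfhfj":
  Position 0: 'e' from first, 'g' from second => "eg"
  Position 1: 'a' from first, 'f' from second => "af"
  Position 2: 'e' from first, 'h' from second => "eh"
  Position 3: 'a' from first, 'f' from second => "af"
  Position 4: 'b' from first, 'j' from second => "bj"
Result: egafehafbj

egafehafbj


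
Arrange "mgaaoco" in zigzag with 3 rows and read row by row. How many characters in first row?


Zigzag "mgaaoco" into 3 rows:
Placing characters:
  'm' => row 0
  'g' => row 1
  'a' => row 2
  'a' => row 1
  'o' => row 0
  'c' => row 1
  'o' => row 2
Rows:
  Row 0: "mo"
  Row 1: "gac"
  Row 2: "ao"
First row length: 2

2


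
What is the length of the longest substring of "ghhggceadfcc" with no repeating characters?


Input: "ghhggceadfcc"
Sliding window (track last position of each char):
  Position 0 ('g'): window [0,0] length 1 -- new best
  Position 1 ('h'): window [0,1] length 2 -- new best
  Position 2 ('h'): repeat (last at 1), move window start to 2
  Position 2 ('h'): window [2,2] length 1
  Position 3 ('g'): window [2,3] length 2
  Position 4 ('g'): repeat (last at 3), move window start to 4
  Position 4 ('g'): window [4,4] length 1
  Position 5 ('c'): window [4,5] length 2
  Position 6 ('e'): window [4,6] length 3 -- new best
  Position 7 ('a'): window [4,7] length 4 -- new best
  Position 8 ('d'): window [4,8] length 5 -- new best
  Position 9 ('f'): window [4,9] length 6 -- new best
  Position 10 ('c'): repeat (last at 5), move window start to 6
  Position 10 ('c'): window [6,10] length 5
  Position 11 ('c'): repeat (last at 10), move window start to 11
  Position 11 ('c'): window [11,11] length 1
Longest substring with no repeats: "gceadf" with length 6

6


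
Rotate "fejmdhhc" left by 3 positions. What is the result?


Input: "fejmdhhc", rotate left by 3
First 3 characters: "fej"
Remaining characters: "mdhhc"
Concatenate remaining + first: "mdhhc" + "fej" = "mdhhcfej"

mdhhcfej


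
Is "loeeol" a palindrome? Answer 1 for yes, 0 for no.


Input: loeeol
Reversed: loeeol
  Compare pos 0 ('l') with pos 5 ('l'): match
  Compare pos 1 ('o') with pos 4 ('o'): match
  Compare pos 2 ('e') with pos 3 ('e'): match
Result: palindrome

1


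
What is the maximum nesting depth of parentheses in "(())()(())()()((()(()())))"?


Input: "(())()(())()()((()(()())))"
Tracking depth:
  Position 0 '(': depth becomes 1
  Position 1 '(': depth becomes 2
  Position 2 ')': depth becomes 1
  Position 3 ')': depth becomes 0
  Position 4 '(': depth becomes 1
  Position 5 ')': depth becomes 0
  Position 6 '(': depth becomes 1
  Position 7 '(': depth becomes 2
  Position 8 ')': depth becomes 1
  Position 9 ')': depth becomes 0
  Position 10 '(': depth becomes 1
  Position 11 ')': depth becomes 0
  Position 12 '(': depth becomes 1
  Position 13 ')': depth becomes 0
  Position 14 '(': depth becomes 1
  Position 15 '(': depth becomes 2
  Position 16 '(': depth becomes 3
  Position 17 ')': depth becomes 2
  Position 18 '(': depth becomes 3
  Position 19 '(': depth becomes 4
  Position 20 ')': depth becomes 3
  Position 21 '(': depth becomes 4
  Position 22 ')': depth becomes 3
  Position 23 ')': depth becomes 2
  Position 24 ')': depth becomes 1
  Position 25 ')': depth becomes 0
Maximum depth reached: 4

4


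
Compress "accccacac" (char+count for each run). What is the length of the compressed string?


Input: accccacac
Runs:
  'a' x 1 => "a1"
  'c' x 4 => "c4"
  'a' x 1 => "a1"
  'c' x 1 => "c1"
  'a' x 1 => "a1"
  'c' x 1 => "c1"
Compressed: "a1c4a1c1a1c1"
Compressed length: 12

12


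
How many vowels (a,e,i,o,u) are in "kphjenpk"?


Input: kphjenpk
Checking each character:
  'k' at position 0: consonant
  'p' at position 1: consonant
  'h' at position 2: consonant
  'j' at position 3: consonant
  'e' at position 4: vowel (running total: 1)
  'n' at position 5: consonant
  'p' at position 6: consonant
  'k' at position 7: consonant
Total vowels: 1

1


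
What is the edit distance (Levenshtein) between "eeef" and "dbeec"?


Computing edit distance: "eeef" -> "dbeec"
DP table:
           d    b    e    e    c
      0    1    2    3    4    5
  e   1    1    2    2    3    4
  e   2    2    2    2    2    3
  e   3    3    3    2    2    3
  f   4    4    4    3    3    3
Edit distance = dp[4][5] = 3

3


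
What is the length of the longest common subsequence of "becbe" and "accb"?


LCS of "becbe" and "accb"
DP table:
           a    c    c    b
      0    0    0    0    0
  b   0    0    0    0    1
  e   0    0    0    0    1
  c   0    0    1    1    1
  b   0    0    1    1    2
  e   0    0    1    1    2
LCS length = dp[5][4] = 2

2


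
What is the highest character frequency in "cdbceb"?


Input: cdbceb
Character counts:
  'b': 2
  'c': 2
  'd': 1
  'e': 1
Maximum frequency: 2

2


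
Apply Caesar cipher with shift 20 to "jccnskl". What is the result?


Caesar cipher: shift "jccnskl" by 20
  'j' (pos 9) + 20 = pos 3 = 'd'
  'c' (pos 2) + 20 = pos 22 = 'w'
  'c' (pos 2) + 20 = pos 22 = 'w'
  'n' (pos 13) + 20 = pos 7 = 'h'
  's' (pos 18) + 20 = pos 12 = 'm'
  'k' (pos 10) + 20 = pos 4 = 'e'
  'l' (pos 11) + 20 = pos 5 = 'f'
Result: dwwhmef

dwwhmef


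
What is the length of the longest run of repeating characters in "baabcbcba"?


Input: "baabcbcba"
Scanning for longest run:
  Position 1 ('a'): new char, reset run to 1
  Position 2 ('a'): continues run of 'a', length=2
  Position 3 ('b'): new char, reset run to 1
  Position 4 ('c'): new char, reset run to 1
  Position 5 ('b'): new char, reset run to 1
  Position 6 ('c'): new char, reset run to 1
  Position 7 ('b'): new char, reset run to 1
  Position 8 ('a'): new char, reset run to 1
Longest run: 'a' with length 2

2


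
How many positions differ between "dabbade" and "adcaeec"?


Comparing "dabbade" and "adcaeec" position by position:
  Position 0: 'd' vs 'a' => DIFFER
  Position 1: 'a' vs 'd' => DIFFER
  Position 2: 'b' vs 'c' => DIFFER
  Position 3: 'b' vs 'a' => DIFFER
  Position 4: 'a' vs 'e' => DIFFER
  Position 5: 'd' vs 'e' => DIFFER
  Position 6: 'e' vs 'c' => DIFFER
Positions that differ: 7

7


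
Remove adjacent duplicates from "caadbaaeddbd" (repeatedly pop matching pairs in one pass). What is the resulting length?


Input: caadbaaeddbd
Stack-based adjacent duplicate removal:
  Read 'c': push. Stack: c
  Read 'a': push. Stack: ca
  Read 'a': matches stack top 'a' => pop. Stack: c
  Read 'd': push. Stack: cd
  Read 'b': push. Stack: cdb
  Read 'a': push. Stack: cdba
  Read 'a': matches stack top 'a' => pop. Stack: cdb
  Read 'e': push. Stack: cdbe
  Read 'd': push. Stack: cdbed
  Read 'd': matches stack top 'd' => pop. Stack: cdbe
  Read 'b': push. Stack: cdbeb
  Read 'd': push. Stack: cdbebd
Final stack: "cdbebd" (length 6)

6
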